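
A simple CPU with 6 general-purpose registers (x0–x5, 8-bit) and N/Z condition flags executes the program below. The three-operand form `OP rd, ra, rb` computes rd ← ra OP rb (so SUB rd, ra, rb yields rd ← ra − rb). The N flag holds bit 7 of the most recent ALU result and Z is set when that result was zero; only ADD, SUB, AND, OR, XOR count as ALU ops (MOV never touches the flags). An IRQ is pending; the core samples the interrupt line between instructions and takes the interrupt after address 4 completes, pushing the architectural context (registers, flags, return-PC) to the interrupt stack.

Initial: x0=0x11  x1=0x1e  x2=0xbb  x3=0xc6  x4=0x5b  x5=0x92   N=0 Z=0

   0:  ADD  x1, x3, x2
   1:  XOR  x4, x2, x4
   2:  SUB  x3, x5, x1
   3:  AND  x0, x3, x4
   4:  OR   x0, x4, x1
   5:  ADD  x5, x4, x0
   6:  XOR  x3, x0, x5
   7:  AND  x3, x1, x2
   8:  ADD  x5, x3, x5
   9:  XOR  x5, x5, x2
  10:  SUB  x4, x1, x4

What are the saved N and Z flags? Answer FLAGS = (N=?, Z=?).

after  0: x0=0x11 x1=0x81 x2=0xbb x3=0xc6 x4=0x5b x5=0x92  N=1 Z=0
after  1: x0=0x11 x1=0x81 x2=0xbb x3=0xc6 x4=0xe0 x5=0x92  N=1 Z=0
after  2: x0=0x11 x1=0x81 x2=0xbb x3=0x11 x4=0xe0 x5=0x92  N=0 Z=0
after  3: x0=0x00 x1=0x81 x2=0xbb x3=0x11 x4=0xe0 x5=0x92  N=0 Z=1
after  4: x0=0xe1 x1=0x81 x2=0xbb x3=0x11 x4=0xe0 x5=0x92  N=1 Z=0
-- IRQ taken; context saved, return-PC = 5 --

FLAGS = (N=1, Z=0)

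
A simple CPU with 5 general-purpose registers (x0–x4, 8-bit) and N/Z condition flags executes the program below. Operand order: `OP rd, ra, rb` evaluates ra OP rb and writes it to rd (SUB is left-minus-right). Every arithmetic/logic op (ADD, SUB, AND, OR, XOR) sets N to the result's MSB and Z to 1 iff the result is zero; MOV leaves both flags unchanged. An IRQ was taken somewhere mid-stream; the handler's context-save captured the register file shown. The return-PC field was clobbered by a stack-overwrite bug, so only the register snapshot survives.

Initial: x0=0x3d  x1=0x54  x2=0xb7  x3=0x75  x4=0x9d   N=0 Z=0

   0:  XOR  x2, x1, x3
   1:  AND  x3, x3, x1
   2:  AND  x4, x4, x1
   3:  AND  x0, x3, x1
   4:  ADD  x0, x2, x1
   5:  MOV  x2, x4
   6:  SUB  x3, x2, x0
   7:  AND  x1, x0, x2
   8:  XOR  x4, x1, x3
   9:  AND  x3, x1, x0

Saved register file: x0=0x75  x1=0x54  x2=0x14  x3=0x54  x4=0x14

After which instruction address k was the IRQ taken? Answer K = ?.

after  0: x0=0x3d x1=0x54 x2=0x21 x3=0x75 x4=0x9d  N=0 Z=0
after  1: x0=0x3d x1=0x54 x2=0x21 x3=0x54 x4=0x9d  N=0 Z=0
after  2: x0=0x3d x1=0x54 x2=0x21 x3=0x54 x4=0x14  N=0 Z=0
after  3: x0=0x54 x1=0x54 x2=0x21 x3=0x54 x4=0x14  N=0 Z=0
after  4: x0=0x75 x1=0x54 x2=0x21 x3=0x54 x4=0x14  N=0 Z=0
after  5: x0=0x75 x1=0x54 x2=0x14 x3=0x54 x4=0x14  N=0 Z=0
-- IRQ taken; context saved, return-PC = 6 --

K = 5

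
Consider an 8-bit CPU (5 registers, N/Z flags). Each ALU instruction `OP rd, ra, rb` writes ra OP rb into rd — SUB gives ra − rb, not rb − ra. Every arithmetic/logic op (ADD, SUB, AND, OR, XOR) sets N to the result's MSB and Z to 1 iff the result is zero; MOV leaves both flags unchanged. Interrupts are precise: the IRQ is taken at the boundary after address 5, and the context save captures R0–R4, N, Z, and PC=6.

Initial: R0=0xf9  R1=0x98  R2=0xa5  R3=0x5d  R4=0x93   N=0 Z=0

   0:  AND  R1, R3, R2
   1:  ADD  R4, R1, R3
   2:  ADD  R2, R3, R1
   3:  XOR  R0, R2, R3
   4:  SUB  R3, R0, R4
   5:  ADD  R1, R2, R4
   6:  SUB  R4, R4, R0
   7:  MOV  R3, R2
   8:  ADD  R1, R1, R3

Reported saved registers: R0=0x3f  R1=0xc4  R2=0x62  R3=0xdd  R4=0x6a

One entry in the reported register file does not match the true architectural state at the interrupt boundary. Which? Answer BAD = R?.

BAD = R4

after  0: R0=0xf9 R1=0x05 R2=0xa5 R3=0x5d R4=0x93  N=0 Z=0
after  1: R0=0xf9 R1=0x05 R2=0xa5 R3=0x5d R4=0x62  N=0 Z=0
after  2: R0=0xf9 R1=0x05 R2=0x62 R3=0x5d R4=0x62  N=0 Z=0
after  3: R0=0x3f R1=0x05 R2=0x62 R3=0x5d R4=0x62  N=0 Z=0
after  4: R0=0x3f R1=0x05 R2=0x62 R3=0xdd R4=0x62  N=1 Z=0
after  5: R0=0x3f R1=0xc4 R2=0x62 R3=0xdd R4=0x62  N=1 Z=0
-- IRQ taken; context saved, return-PC = 6 --
mismatch: R4: reported 0x6a vs actual 0x62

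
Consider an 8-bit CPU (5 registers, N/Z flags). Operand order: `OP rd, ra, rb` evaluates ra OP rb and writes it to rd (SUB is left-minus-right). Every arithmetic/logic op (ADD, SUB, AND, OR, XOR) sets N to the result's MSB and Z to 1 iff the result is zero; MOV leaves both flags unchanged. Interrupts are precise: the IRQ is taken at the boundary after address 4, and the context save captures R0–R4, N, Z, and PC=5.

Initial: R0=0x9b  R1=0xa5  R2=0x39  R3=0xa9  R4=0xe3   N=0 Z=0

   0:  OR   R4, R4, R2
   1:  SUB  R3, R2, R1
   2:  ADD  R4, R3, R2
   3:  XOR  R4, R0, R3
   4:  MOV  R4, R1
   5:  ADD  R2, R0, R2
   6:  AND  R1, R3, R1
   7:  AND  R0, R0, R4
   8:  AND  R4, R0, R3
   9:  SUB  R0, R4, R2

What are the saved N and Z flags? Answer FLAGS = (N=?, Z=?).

FLAGS = (N=0, Z=0)

after  0: R0=0x9b R1=0xa5 R2=0x39 R3=0xa9 R4=0xfb  N=1 Z=0
after  1: R0=0x9b R1=0xa5 R2=0x39 R3=0x94 R4=0xfb  N=1 Z=0
after  2: R0=0x9b R1=0xa5 R2=0x39 R3=0x94 R4=0xcd  N=1 Z=0
after  3: R0=0x9b R1=0xa5 R2=0x39 R3=0x94 R4=0x0f  N=0 Z=0
after  4: R0=0x9b R1=0xa5 R2=0x39 R3=0x94 R4=0xa5  N=0 Z=0
-- IRQ taken; context saved, return-PC = 5 --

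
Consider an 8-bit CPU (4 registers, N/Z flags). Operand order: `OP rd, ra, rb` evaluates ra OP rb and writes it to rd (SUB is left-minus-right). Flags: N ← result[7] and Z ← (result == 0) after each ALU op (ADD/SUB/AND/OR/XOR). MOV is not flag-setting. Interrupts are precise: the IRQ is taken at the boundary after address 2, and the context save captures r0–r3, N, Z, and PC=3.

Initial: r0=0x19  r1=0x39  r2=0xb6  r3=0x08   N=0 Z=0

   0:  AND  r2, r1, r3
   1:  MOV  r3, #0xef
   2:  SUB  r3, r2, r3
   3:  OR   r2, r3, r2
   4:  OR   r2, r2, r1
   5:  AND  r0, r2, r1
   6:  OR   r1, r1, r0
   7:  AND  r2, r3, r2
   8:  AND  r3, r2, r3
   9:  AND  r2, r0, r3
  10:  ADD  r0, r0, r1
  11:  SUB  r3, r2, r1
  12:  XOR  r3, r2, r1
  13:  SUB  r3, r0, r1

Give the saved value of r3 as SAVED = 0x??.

after  0: r0=0x19 r1=0x39 r2=0x08 r3=0x08  N=0 Z=0
after  1: r0=0x19 r1=0x39 r2=0x08 r3=0xef  N=0 Z=0
after  2: r0=0x19 r1=0x39 r2=0x08 r3=0x19  N=0 Z=0
-- IRQ taken; context saved, return-PC = 3 --

SAVED = 0x19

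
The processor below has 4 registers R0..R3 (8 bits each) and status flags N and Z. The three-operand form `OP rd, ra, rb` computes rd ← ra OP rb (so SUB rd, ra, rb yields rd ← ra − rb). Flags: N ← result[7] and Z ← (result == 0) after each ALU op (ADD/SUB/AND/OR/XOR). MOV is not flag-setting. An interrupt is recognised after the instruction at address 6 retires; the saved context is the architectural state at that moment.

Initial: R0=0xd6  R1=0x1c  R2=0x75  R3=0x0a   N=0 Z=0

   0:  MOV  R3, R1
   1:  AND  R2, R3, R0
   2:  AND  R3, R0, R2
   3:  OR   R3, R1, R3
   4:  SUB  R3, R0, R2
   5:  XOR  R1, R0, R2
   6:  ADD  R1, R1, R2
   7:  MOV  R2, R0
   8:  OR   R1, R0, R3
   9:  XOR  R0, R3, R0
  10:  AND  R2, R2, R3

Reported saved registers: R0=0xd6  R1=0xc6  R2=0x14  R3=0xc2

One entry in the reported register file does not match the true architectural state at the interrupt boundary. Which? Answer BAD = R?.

after  0: R0=0xd6 R1=0x1c R2=0x75 R3=0x1c  N=0 Z=0
after  1: R0=0xd6 R1=0x1c R2=0x14 R3=0x1c  N=0 Z=0
after  2: R0=0xd6 R1=0x1c R2=0x14 R3=0x14  N=0 Z=0
after  3: R0=0xd6 R1=0x1c R2=0x14 R3=0x1c  N=0 Z=0
after  4: R0=0xd6 R1=0x1c R2=0x14 R3=0xc2  N=1 Z=0
after  5: R0=0xd6 R1=0xc2 R2=0x14 R3=0xc2  N=1 Z=0
after  6: R0=0xd6 R1=0xd6 R2=0x14 R3=0xc2  N=1 Z=0
-- IRQ taken; context saved, return-PC = 7 --
mismatch: R1: reported 0xc6 vs actual 0xd6

BAD = R1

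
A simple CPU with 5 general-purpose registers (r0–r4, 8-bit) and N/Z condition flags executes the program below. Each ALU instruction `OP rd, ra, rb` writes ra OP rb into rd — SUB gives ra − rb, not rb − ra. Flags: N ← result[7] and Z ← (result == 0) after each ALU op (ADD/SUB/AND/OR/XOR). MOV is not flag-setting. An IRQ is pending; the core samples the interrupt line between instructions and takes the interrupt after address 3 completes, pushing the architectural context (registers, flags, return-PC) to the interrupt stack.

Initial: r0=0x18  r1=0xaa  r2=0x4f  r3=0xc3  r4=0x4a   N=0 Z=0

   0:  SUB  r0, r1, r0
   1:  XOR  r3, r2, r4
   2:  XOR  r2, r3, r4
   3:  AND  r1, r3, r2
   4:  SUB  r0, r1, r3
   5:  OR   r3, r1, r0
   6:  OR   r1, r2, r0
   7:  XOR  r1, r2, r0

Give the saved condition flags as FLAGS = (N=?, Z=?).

FLAGS = (N=0, Z=0)

after  0: r0=0x92 r1=0xaa r2=0x4f r3=0xc3 r4=0x4a  N=1 Z=0
after  1: r0=0x92 r1=0xaa r2=0x4f r3=0x05 r4=0x4a  N=0 Z=0
after  2: r0=0x92 r1=0xaa r2=0x4f r3=0x05 r4=0x4a  N=0 Z=0
after  3: r0=0x92 r1=0x05 r2=0x4f r3=0x05 r4=0x4a  N=0 Z=0
-- IRQ taken; context saved, return-PC = 4 --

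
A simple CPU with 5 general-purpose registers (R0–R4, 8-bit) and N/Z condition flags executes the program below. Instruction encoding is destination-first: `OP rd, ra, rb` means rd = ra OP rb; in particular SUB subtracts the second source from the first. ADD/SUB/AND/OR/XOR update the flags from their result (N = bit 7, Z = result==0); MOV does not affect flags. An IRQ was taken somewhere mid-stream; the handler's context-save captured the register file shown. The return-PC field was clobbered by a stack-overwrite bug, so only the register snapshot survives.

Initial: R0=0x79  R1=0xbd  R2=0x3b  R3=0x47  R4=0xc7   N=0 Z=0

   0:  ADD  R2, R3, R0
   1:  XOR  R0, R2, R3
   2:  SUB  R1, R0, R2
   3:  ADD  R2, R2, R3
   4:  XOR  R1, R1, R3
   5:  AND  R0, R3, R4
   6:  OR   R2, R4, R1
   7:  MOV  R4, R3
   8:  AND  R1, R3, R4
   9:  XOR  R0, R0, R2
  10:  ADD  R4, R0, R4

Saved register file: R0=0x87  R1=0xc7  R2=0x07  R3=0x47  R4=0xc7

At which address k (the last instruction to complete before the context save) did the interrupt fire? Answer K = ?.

K = 3

after  0: R0=0x79 R1=0xbd R2=0xc0 R3=0x47 R4=0xc7  N=1 Z=0
after  1: R0=0x87 R1=0xbd R2=0xc0 R3=0x47 R4=0xc7  N=1 Z=0
after  2: R0=0x87 R1=0xc7 R2=0xc0 R3=0x47 R4=0xc7  N=1 Z=0
after  3: R0=0x87 R1=0xc7 R2=0x07 R3=0x47 R4=0xc7  N=0 Z=0
-- IRQ taken; context saved, return-PC = 4 --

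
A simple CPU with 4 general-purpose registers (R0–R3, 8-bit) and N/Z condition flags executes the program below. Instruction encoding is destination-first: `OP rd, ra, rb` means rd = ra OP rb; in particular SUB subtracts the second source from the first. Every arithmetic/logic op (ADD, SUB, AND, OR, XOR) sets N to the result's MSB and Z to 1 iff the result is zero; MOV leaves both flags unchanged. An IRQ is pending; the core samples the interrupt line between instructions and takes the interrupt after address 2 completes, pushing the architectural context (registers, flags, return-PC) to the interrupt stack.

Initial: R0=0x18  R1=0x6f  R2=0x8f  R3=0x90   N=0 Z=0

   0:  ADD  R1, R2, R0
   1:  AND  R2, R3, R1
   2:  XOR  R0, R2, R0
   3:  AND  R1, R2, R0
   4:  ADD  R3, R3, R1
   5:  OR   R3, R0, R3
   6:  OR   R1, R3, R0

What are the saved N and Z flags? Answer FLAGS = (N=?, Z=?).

FLAGS = (N=1, Z=0)

after  0: R0=0x18 R1=0xa7 R2=0x8f R3=0x90  N=1 Z=0
after  1: R0=0x18 R1=0xa7 R2=0x80 R3=0x90  N=1 Z=0
after  2: R0=0x98 R1=0xa7 R2=0x80 R3=0x90  N=1 Z=0
-- IRQ taken; context saved, return-PC = 3 --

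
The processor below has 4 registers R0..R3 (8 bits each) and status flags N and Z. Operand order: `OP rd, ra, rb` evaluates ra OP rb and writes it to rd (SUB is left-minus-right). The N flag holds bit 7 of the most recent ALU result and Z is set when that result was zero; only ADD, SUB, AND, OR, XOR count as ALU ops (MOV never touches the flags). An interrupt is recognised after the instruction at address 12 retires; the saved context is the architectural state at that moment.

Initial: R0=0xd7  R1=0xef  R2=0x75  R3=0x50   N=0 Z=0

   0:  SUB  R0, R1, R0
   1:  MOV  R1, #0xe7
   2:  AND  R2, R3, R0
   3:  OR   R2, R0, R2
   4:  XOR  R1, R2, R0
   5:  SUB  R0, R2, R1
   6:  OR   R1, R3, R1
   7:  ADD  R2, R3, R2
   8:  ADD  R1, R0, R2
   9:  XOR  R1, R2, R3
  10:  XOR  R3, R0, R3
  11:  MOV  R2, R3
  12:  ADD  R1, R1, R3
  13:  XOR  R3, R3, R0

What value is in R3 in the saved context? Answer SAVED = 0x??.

SAVED = 0x48

after  0: R0=0x18 R1=0xef R2=0x75 R3=0x50  N=0 Z=0
after  1: R0=0x18 R1=0xe7 R2=0x75 R3=0x50  N=0 Z=0
after  2: R0=0x18 R1=0xe7 R2=0x10 R3=0x50  N=0 Z=0
after  3: R0=0x18 R1=0xe7 R2=0x18 R3=0x50  N=0 Z=0
after  4: R0=0x18 R1=0x00 R2=0x18 R3=0x50  N=0 Z=1
after  5: R0=0x18 R1=0x00 R2=0x18 R3=0x50  N=0 Z=0
after  6: R0=0x18 R1=0x50 R2=0x18 R3=0x50  N=0 Z=0
after  7: R0=0x18 R1=0x50 R2=0x68 R3=0x50  N=0 Z=0
after  8: R0=0x18 R1=0x80 R2=0x68 R3=0x50  N=1 Z=0
after  9: R0=0x18 R1=0x38 R2=0x68 R3=0x50  N=0 Z=0
after 10: R0=0x18 R1=0x38 R2=0x68 R3=0x48  N=0 Z=0
after 11: R0=0x18 R1=0x38 R2=0x48 R3=0x48  N=0 Z=0
after 12: R0=0x18 R1=0x80 R2=0x48 R3=0x48  N=1 Z=0
-- IRQ taken; context saved, return-PC = 13 --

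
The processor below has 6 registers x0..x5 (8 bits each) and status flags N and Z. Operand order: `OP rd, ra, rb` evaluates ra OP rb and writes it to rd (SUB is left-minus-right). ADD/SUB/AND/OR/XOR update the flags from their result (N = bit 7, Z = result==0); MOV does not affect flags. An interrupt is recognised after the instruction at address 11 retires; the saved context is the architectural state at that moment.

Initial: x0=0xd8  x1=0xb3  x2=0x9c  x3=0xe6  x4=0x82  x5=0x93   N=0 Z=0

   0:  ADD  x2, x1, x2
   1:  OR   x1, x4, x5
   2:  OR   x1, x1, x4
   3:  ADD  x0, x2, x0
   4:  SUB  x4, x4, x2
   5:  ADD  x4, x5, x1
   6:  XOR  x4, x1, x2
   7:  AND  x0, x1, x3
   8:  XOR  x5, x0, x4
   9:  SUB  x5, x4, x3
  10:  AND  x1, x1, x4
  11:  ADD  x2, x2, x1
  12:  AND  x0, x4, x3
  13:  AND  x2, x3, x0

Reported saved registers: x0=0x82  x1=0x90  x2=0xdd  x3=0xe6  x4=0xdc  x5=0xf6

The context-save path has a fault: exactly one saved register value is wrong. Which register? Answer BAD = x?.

after  0: x0=0xd8 x1=0xb3 x2=0x4f x3=0xe6 x4=0x82 x5=0x93  N=0 Z=0
after  1: x0=0xd8 x1=0x93 x2=0x4f x3=0xe6 x4=0x82 x5=0x93  N=1 Z=0
after  2: x0=0xd8 x1=0x93 x2=0x4f x3=0xe6 x4=0x82 x5=0x93  N=1 Z=0
after  3: x0=0x27 x1=0x93 x2=0x4f x3=0xe6 x4=0x82 x5=0x93  N=0 Z=0
after  4: x0=0x27 x1=0x93 x2=0x4f x3=0xe6 x4=0x33 x5=0x93  N=0 Z=0
after  5: x0=0x27 x1=0x93 x2=0x4f x3=0xe6 x4=0x26 x5=0x93  N=0 Z=0
after  6: x0=0x27 x1=0x93 x2=0x4f x3=0xe6 x4=0xdc x5=0x93  N=1 Z=0
after  7: x0=0x82 x1=0x93 x2=0x4f x3=0xe6 x4=0xdc x5=0x93  N=1 Z=0
after  8: x0=0x82 x1=0x93 x2=0x4f x3=0xe6 x4=0xdc x5=0x5e  N=0 Z=0
after  9: x0=0x82 x1=0x93 x2=0x4f x3=0xe6 x4=0xdc x5=0xf6  N=1 Z=0
after 10: x0=0x82 x1=0x90 x2=0x4f x3=0xe6 x4=0xdc x5=0xf6  N=1 Z=0
after 11: x0=0x82 x1=0x90 x2=0xdf x3=0xe6 x4=0xdc x5=0xf6  N=1 Z=0
-- IRQ taken; context saved, return-PC = 12 --
mismatch: x2: reported 0xdd vs actual 0xdf

BAD = x2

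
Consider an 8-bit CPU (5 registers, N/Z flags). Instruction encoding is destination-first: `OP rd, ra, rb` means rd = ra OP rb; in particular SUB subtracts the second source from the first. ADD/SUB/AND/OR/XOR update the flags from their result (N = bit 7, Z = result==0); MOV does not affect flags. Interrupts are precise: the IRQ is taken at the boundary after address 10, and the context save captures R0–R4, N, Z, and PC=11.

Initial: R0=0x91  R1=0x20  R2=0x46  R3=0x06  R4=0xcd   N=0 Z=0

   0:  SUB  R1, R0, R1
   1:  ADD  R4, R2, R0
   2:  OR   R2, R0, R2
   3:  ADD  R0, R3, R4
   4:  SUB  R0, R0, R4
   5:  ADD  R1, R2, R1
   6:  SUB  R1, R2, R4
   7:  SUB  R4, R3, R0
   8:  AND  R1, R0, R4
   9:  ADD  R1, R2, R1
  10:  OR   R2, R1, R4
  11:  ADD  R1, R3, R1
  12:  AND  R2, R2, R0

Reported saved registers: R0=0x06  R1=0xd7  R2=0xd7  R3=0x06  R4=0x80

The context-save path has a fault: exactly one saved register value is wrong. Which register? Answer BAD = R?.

after  0: R0=0x91 R1=0x71 R2=0x46 R3=0x06 R4=0xcd  N=0 Z=0
after  1: R0=0x91 R1=0x71 R2=0x46 R3=0x06 R4=0xd7  N=1 Z=0
after  2: R0=0x91 R1=0x71 R2=0xd7 R3=0x06 R4=0xd7  N=1 Z=0
after  3: R0=0xdd R1=0x71 R2=0xd7 R3=0x06 R4=0xd7  N=1 Z=0
after  4: R0=0x06 R1=0x71 R2=0xd7 R3=0x06 R4=0xd7  N=0 Z=0
after  5: R0=0x06 R1=0x48 R2=0xd7 R3=0x06 R4=0xd7  N=0 Z=0
after  6: R0=0x06 R1=0x00 R2=0xd7 R3=0x06 R4=0xd7  N=0 Z=1
after  7: R0=0x06 R1=0x00 R2=0xd7 R3=0x06 R4=0x00  N=0 Z=1
after  8: R0=0x06 R1=0x00 R2=0xd7 R3=0x06 R4=0x00  N=0 Z=1
after  9: R0=0x06 R1=0xd7 R2=0xd7 R3=0x06 R4=0x00  N=1 Z=0
after 10: R0=0x06 R1=0xd7 R2=0xd7 R3=0x06 R4=0x00  N=1 Z=0
-- IRQ taken; context saved, return-PC = 11 --
mismatch: R4: reported 0x80 vs actual 0x00

BAD = R4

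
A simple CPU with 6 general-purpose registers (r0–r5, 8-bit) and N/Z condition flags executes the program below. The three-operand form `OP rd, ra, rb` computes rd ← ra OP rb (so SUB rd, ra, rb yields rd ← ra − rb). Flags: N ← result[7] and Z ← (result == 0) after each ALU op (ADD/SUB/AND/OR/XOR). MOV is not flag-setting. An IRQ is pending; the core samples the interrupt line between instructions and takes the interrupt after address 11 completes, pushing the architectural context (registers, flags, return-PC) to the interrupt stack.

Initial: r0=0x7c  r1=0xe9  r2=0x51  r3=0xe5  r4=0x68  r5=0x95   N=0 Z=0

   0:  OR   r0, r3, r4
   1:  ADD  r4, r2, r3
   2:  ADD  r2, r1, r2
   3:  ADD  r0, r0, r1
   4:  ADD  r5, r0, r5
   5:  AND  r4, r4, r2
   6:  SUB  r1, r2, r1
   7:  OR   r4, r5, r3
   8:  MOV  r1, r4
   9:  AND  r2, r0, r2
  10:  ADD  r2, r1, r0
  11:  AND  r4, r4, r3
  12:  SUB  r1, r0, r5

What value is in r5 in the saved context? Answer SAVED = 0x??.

SAVED = 0x6b

after  0: r0=0xed r1=0xe9 r2=0x51 r3=0xe5 r4=0x68 r5=0x95  N=1 Z=0
after  1: r0=0xed r1=0xe9 r2=0x51 r3=0xe5 r4=0x36 r5=0x95  N=0 Z=0
after  2: r0=0xed r1=0xe9 r2=0x3a r3=0xe5 r4=0x36 r5=0x95  N=0 Z=0
after  3: r0=0xd6 r1=0xe9 r2=0x3a r3=0xe5 r4=0x36 r5=0x95  N=1 Z=0
after  4: r0=0xd6 r1=0xe9 r2=0x3a r3=0xe5 r4=0x36 r5=0x6b  N=0 Z=0
after  5: r0=0xd6 r1=0xe9 r2=0x3a r3=0xe5 r4=0x32 r5=0x6b  N=0 Z=0
after  6: r0=0xd6 r1=0x51 r2=0x3a r3=0xe5 r4=0x32 r5=0x6b  N=0 Z=0
after  7: r0=0xd6 r1=0x51 r2=0x3a r3=0xe5 r4=0xef r5=0x6b  N=1 Z=0
after  8: r0=0xd6 r1=0xef r2=0x3a r3=0xe5 r4=0xef r5=0x6b  N=1 Z=0
after  9: r0=0xd6 r1=0xef r2=0x12 r3=0xe5 r4=0xef r5=0x6b  N=0 Z=0
after 10: r0=0xd6 r1=0xef r2=0xc5 r3=0xe5 r4=0xef r5=0x6b  N=1 Z=0
after 11: r0=0xd6 r1=0xef r2=0xc5 r3=0xe5 r4=0xe5 r5=0x6b  N=1 Z=0
-- IRQ taken; context saved, return-PC = 12 --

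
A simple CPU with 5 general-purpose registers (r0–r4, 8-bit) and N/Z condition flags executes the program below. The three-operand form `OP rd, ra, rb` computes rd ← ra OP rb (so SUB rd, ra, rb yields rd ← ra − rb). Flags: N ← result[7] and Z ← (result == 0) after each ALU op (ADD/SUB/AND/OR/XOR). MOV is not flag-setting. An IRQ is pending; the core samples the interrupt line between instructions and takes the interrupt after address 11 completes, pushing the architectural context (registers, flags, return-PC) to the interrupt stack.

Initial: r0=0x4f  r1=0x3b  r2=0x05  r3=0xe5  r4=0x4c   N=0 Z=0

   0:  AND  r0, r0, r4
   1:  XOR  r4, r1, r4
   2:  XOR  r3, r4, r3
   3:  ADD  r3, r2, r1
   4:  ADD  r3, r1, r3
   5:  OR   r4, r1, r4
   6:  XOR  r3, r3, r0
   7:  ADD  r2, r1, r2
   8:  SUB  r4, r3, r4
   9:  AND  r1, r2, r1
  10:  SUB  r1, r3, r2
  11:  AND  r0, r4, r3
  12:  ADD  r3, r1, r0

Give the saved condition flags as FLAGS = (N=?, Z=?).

after  0: r0=0x4c r1=0x3b r2=0x05 r3=0xe5 r4=0x4c  N=0 Z=0
after  1: r0=0x4c r1=0x3b r2=0x05 r3=0xe5 r4=0x77  N=0 Z=0
after  2: r0=0x4c r1=0x3b r2=0x05 r3=0x92 r4=0x77  N=1 Z=0
after  3: r0=0x4c r1=0x3b r2=0x05 r3=0x40 r4=0x77  N=0 Z=0
after  4: r0=0x4c r1=0x3b r2=0x05 r3=0x7b r4=0x77  N=0 Z=0
after  5: r0=0x4c r1=0x3b r2=0x05 r3=0x7b r4=0x7f  N=0 Z=0
after  6: r0=0x4c r1=0x3b r2=0x05 r3=0x37 r4=0x7f  N=0 Z=0
after  7: r0=0x4c r1=0x3b r2=0x40 r3=0x37 r4=0x7f  N=0 Z=0
after  8: r0=0x4c r1=0x3b r2=0x40 r3=0x37 r4=0xb8  N=1 Z=0
after  9: r0=0x4c r1=0x00 r2=0x40 r3=0x37 r4=0xb8  N=0 Z=1
after 10: r0=0x4c r1=0xf7 r2=0x40 r3=0x37 r4=0xb8  N=1 Z=0
after 11: r0=0x30 r1=0xf7 r2=0x40 r3=0x37 r4=0xb8  N=0 Z=0
-- IRQ taken; context saved, return-PC = 12 --

FLAGS = (N=0, Z=0)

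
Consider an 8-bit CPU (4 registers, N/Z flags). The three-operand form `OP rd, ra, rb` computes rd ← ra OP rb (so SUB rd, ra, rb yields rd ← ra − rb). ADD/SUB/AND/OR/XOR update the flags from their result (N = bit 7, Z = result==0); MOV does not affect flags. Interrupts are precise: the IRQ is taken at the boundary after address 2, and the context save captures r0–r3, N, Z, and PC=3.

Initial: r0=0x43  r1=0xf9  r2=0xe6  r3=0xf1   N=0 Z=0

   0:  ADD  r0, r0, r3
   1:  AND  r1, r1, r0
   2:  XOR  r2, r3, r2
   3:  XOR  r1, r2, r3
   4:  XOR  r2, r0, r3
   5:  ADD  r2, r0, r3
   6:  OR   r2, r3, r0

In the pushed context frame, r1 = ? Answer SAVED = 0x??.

SAVED = 0x30

after  0: r0=0x34 r1=0xf9 r2=0xe6 r3=0xf1  N=0 Z=0
after  1: r0=0x34 r1=0x30 r2=0xe6 r3=0xf1  N=0 Z=0
after  2: r0=0x34 r1=0x30 r2=0x17 r3=0xf1  N=0 Z=0
-- IRQ taken; context saved, return-PC = 3 --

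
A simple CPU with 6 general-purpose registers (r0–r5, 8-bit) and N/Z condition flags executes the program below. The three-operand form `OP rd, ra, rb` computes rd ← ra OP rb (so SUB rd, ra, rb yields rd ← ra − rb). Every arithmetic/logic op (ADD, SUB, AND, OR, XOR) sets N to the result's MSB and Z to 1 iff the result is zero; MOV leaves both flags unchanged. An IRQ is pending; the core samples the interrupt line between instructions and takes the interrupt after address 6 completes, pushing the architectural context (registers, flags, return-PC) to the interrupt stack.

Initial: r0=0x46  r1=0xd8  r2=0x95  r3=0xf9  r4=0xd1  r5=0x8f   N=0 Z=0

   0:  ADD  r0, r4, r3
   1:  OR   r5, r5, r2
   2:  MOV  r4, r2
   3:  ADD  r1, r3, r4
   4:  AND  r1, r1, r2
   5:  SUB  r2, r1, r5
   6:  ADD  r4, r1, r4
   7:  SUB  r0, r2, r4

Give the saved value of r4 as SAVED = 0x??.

SAVED = 0x19

after  0: r0=0xca r1=0xd8 r2=0x95 r3=0xf9 r4=0xd1 r5=0x8f  N=1 Z=0
after  1: r0=0xca r1=0xd8 r2=0x95 r3=0xf9 r4=0xd1 r5=0x9f  N=1 Z=0
after  2: r0=0xca r1=0xd8 r2=0x95 r3=0xf9 r4=0x95 r5=0x9f  N=1 Z=0
after  3: r0=0xca r1=0x8e r2=0x95 r3=0xf9 r4=0x95 r5=0x9f  N=1 Z=0
after  4: r0=0xca r1=0x84 r2=0x95 r3=0xf9 r4=0x95 r5=0x9f  N=1 Z=0
after  5: r0=0xca r1=0x84 r2=0xe5 r3=0xf9 r4=0x95 r5=0x9f  N=1 Z=0
after  6: r0=0xca r1=0x84 r2=0xe5 r3=0xf9 r4=0x19 r5=0x9f  N=0 Z=0
-- IRQ taken; context saved, return-PC = 7 --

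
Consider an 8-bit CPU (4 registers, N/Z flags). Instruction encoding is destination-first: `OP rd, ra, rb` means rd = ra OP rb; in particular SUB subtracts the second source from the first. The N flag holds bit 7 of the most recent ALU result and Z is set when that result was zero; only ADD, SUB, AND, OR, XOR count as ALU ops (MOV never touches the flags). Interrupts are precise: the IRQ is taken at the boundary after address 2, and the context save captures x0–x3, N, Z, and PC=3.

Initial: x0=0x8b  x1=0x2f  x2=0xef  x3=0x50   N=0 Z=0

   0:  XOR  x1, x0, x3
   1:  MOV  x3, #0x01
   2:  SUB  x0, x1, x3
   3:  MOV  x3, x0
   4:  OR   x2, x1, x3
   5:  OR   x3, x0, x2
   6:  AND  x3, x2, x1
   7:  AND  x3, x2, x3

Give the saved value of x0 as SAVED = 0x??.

SAVED = 0xda

after  0: x0=0x8b x1=0xdb x2=0xef x3=0x50  N=1 Z=0
after  1: x0=0x8b x1=0xdb x2=0xef x3=0x01  N=1 Z=0
after  2: x0=0xda x1=0xdb x2=0xef x3=0x01  N=1 Z=0
-- IRQ taken; context saved, return-PC = 3 --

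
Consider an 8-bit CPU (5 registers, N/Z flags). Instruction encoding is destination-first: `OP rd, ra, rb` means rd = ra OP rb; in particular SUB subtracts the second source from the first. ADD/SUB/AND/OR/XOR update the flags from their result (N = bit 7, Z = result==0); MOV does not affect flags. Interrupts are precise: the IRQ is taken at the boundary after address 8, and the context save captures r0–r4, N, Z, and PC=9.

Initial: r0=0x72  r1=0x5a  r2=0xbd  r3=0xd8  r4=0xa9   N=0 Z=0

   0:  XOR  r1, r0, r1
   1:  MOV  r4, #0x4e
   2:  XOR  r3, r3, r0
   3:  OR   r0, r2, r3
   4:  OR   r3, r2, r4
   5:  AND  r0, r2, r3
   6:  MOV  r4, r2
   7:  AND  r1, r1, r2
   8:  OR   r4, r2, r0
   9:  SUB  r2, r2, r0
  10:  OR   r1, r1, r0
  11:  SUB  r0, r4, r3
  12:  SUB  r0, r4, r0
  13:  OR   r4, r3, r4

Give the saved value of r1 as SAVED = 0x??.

after  0: r0=0x72 r1=0x28 r2=0xbd r3=0xd8 r4=0xa9  N=0 Z=0
after  1: r0=0x72 r1=0x28 r2=0xbd r3=0xd8 r4=0x4e  N=0 Z=0
after  2: r0=0x72 r1=0x28 r2=0xbd r3=0xaa r4=0x4e  N=1 Z=0
after  3: r0=0xbf r1=0x28 r2=0xbd r3=0xaa r4=0x4e  N=1 Z=0
after  4: r0=0xbf r1=0x28 r2=0xbd r3=0xff r4=0x4e  N=1 Z=0
after  5: r0=0xbd r1=0x28 r2=0xbd r3=0xff r4=0x4e  N=1 Z=0
after  6: r0=0xbd r1=0x28 r2=0xbd r3=0xff r4=0xbd  N=1 Z=0
after  7: r0=0xbd r1=0x28 r2=0xbd r3=0xff r4=0xbd  N=0 Z=0
after  8: r0=0xbd r1=0x28 r2=0xbd r3=0xff r4=0xbd  N=1 Z=0
-- IRQ taken; context saved, return-PC = 9 --

SAVED = 0x28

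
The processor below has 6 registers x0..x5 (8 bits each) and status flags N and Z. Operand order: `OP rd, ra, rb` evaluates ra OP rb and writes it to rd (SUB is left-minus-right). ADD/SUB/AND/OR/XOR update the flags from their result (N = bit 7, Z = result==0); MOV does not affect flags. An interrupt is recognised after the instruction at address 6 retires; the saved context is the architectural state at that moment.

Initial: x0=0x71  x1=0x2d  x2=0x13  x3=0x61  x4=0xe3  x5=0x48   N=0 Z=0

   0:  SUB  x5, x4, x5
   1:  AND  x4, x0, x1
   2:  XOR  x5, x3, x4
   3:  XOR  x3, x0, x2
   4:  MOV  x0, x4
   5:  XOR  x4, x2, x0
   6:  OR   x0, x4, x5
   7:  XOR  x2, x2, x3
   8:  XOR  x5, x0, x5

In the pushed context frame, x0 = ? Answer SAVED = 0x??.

SAVED = 0x72

after  0: x0=0x71 x1=0x2d x2=0x13 x3=0x61 x4=0xe3 x5=0x9b  N=1 Z=0
after  1: x0=0x71 x1=0x2d x2=0x13 x3=0x61 x4=0x21 x5=0x9b  N=0 Z=0
after  2: x0=0x71 x1=0x2d x2=0x13 x3=0x61 x4=0x21 x5=0x40  N=0 Z=0
after  3: x0=0x71 x1=0x2d x2=0x13 x3=0x62 x4=0x21 x5=0x40  N=0 Z=0
after  4: x0=0x21 x1=0x2d x2=0x13 x3=0x62 x4=0x21 x5=0x40  N=0 Z=0
after  5: x0=0x21 x1=0x2d x2=0x13 x3=0x62 x4=0x32 x5=0x40  N=0 Z=0
after  6: x0=0x72 x1=0x2d x2=0x13 x3=0x62 x4=0x32 x5=0x40  N=0 Z=0
-- IRQ taken; context saved, return-PC = 7 --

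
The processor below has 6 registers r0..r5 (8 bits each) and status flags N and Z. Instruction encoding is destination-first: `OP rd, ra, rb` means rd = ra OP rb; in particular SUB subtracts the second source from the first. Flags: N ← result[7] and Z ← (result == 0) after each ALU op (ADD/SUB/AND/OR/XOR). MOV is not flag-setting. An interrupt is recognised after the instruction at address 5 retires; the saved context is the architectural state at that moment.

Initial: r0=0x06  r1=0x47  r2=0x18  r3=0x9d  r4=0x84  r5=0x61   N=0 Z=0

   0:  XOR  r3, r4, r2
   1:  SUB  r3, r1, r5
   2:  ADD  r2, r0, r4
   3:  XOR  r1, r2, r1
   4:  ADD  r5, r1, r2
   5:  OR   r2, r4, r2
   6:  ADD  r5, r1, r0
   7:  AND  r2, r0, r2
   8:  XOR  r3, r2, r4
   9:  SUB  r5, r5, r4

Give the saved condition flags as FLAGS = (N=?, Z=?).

after  0: r0=0x06 r1=0x47 r2=0x18 r3=0x9c r4=0x84 r5=0x61  N=1 Z=0
after  1: r0=0x06 r1=0x47 r2=0x18 r3=0xe6 r4=0x84 r5=0x61  N=1 Z=0
after  2: r0=0x06 r1=0x47 r2=0x8a r3=0xe6 r4=0x84 r5=0x61  N=1 Z=0
after  3: r0=0x06 r1=0xcd r2=0x8a r3=0xe6 r4=0x84 r5=0x61  N=1 Z=0
after  4: r0=0x06 r1=0xcd r2=0x8a r3=0xe6 r4=0x84 r5=0x57  N=0 Z=0
after  5: r0=0x06 r1=0xcd r2=0x8e r3=0xe6 r4=0x84 r5=0x57  N=1 Z=0
-- IRQ taken; context saved, return-PC = 6 --

FLAGS = (N=1, Z=0)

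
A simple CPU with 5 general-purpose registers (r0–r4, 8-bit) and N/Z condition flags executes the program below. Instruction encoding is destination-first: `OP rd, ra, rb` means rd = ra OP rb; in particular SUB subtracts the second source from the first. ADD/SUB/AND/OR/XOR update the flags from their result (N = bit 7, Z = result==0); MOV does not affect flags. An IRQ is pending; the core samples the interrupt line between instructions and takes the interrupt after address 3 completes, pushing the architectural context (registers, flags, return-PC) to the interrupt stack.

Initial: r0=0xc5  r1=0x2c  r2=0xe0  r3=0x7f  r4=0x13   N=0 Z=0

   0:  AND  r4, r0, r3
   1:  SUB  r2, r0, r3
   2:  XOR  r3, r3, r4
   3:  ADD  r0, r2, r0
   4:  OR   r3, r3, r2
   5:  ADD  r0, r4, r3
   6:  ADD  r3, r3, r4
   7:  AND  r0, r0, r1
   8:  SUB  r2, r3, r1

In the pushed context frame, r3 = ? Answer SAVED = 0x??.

SAVED = 0x3a

after  0: r0=0xc5 r1=0x2c r2=0xe0 r3=0x7f r4=0x45  N=0 Z=0
after  1: r0=0xc5 r1=0x2c r2=0x46 r3=0x7f r4=0x45  N=0 Z=0
after  2: r0=0xc5 r1=0x2c r2=0x46 r3=0x3a r4=0x45  N=0 Z=0
after  3: r0=0x0b r1=0x2c r2=0x46 r3=0x3a r4=0x45  N=0 Z=0
-- IRQ taken; context saved, return-PC = 4 --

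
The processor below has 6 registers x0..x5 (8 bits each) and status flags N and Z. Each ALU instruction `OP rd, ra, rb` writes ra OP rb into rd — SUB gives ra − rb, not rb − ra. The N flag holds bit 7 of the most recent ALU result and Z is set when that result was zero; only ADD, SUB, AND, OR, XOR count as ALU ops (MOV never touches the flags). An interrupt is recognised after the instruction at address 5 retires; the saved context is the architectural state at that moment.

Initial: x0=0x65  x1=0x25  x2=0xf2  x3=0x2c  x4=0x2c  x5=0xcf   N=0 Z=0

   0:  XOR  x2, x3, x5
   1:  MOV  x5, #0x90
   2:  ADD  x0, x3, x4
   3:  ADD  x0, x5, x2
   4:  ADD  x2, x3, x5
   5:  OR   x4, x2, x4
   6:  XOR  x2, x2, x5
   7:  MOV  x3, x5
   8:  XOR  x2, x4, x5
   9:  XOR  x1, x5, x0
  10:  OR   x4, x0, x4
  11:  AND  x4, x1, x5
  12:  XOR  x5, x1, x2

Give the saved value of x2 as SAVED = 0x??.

after  0: x0=0x65 x1=0x25 x2=0xe3 x3=0x2c x4=0x2c x5=0xcf  N=1 Z=0
after  1: x0=0x65 x1=0x25 x2=0xe3 x3=0x2c x4=0x2c x5=0x90  N=1 Z=0
after  2: x0=0x58 x1=0x25 x2=0xe3 x3=0x2c x4=0x2c x5=0x90  N=0 Z=0
after  3: x0=0x73 x1=0x25 x2=0xe3 x3=0x2c x4=0x2c x5=0x90  N=0 Z=0
after  4: x0=0x73 x1=0x25 x2=0xbc x3=0x2c x4=0x2c x5=0x90  N=1 Z=0
after  5: x0=0x73 x1=0x25 x2=0xbc x3=0x2c x4=0xbc x5=0x90  N=1 Z=0
-- IRQ taken; context saved, return-PC = 6 --

SAVED = 0xbc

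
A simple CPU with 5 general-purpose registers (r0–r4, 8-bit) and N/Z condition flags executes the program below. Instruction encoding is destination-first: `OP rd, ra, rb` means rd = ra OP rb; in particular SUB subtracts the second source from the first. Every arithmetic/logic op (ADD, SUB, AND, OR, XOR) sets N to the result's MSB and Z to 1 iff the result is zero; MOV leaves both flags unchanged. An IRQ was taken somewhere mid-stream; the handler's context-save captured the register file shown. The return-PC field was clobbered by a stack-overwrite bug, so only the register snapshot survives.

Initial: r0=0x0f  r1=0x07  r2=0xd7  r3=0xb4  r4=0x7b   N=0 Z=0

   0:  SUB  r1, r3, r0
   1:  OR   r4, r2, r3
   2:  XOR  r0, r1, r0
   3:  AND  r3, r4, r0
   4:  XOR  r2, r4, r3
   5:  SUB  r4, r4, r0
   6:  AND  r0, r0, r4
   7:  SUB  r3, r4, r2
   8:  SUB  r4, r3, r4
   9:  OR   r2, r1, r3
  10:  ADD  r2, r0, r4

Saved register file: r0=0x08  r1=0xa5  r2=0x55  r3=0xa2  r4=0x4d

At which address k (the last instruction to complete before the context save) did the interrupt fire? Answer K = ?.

after  0: r0=0x0f r1=0xa5 r2=0xd7 r3=0xb4 r4=0x7b  N=1 Z=0
after  1: r0=0x0f r1=0xa5 r2=0xd7 r3=0xb4 r4=0xf7  N=1 Z=0
after  2: r0=0xaa r1=0xa5 r2=0xd7 r3=0xb4 r4=0xf7  N=1 Z=0
after  3: r0=0xaa r1=0xa5 r2=0xd7 r3=0xa2 r4=0xf7  N=1 Z=0
after  4: r0=0xaa r1=0xa5 r2=0x55 r3=0xa2 r4=0xf7  N=0 Z=0
after  5: r0=0xaa r1=0xa5 r2=0x55 r3=0xa2 r4=0x4d  N=0 Z=0
after  6: r0=0x08 r1=0xa5 r2=0x55 r3=0xa2 r4=0x4d  N=0 Z=0
-- IRQ taken; context saved, return-PC = 7 --

K = 6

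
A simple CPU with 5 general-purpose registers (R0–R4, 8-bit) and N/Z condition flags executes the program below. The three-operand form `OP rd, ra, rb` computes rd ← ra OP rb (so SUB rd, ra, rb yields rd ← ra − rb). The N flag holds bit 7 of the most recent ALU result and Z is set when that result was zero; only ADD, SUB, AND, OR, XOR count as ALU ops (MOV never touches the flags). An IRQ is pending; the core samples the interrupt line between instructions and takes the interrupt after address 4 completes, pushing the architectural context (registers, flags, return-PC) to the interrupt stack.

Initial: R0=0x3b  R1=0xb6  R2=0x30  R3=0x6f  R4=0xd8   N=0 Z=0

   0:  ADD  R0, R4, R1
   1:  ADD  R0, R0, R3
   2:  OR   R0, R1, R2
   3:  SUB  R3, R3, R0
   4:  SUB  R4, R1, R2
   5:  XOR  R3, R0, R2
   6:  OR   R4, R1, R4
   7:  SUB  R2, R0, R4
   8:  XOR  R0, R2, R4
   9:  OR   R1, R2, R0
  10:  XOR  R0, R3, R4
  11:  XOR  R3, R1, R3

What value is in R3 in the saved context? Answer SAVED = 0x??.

SAVED = 0xb9

after  0: R0=0x8e R1=0xb6 R2=0x30 R3=0x6f R4=0xd8  N=1 Z=0
after  1: R0=0xfd R1=0xb6 R2=0x30 R3=0x6f R4=0xd8  N=1 Z=0
after  2: R0=0xb6 R1=0xb6 R2=0x30 R3=0x6f R4=0xd8  N=1 Z=0
after  3: R0=0xb6 R1=0xb6 R2=0x30 R3=0xb9 R4=0xd8  N=1 Z=0
after  4: R0=0xb6 R1=0xb6 R2=0x30 R3=0xb9 R4=0x86  N=1 Z=0
-- IRQ taken; context saved, return-PC = 5 --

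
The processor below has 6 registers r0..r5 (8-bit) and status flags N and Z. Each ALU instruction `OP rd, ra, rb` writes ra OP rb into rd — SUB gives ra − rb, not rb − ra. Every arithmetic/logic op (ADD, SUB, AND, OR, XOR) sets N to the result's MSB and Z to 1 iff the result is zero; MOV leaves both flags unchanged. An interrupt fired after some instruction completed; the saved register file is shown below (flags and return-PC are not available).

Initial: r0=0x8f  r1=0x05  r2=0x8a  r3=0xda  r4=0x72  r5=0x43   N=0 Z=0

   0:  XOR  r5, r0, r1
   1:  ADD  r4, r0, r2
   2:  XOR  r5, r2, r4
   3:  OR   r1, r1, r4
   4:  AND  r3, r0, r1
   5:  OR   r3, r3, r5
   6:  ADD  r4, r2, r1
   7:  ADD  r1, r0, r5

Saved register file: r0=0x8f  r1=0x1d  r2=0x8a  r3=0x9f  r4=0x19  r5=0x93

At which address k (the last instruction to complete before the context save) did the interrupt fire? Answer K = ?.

K = 5

after  0: r0=0x8f r1=0x05 r2=0x8a r3=0xda r4=0x72 r5=0x8a  N=1 Z=0
after  1: r0=0x8f r1=0x05 r2=0x8a r3=0xda r4=0x19 r5=0x8a  N=0 Z=0
after  2: r0=0x8f r1=0x05 r2=0x8a r3=0xda r4=0x19 r5=0x93  N=1 Z=0
after  3: r0=0x8f r1=0x1d r2=0x8a r3=0xda r4=0x19 r5=0x93  N=0 Z=0
after  4: r0=0x8f r1=0x1d r2=0x8a r3=0x0d r4=0x19 r5=0x93  N=0 Z=0
after  5: r0=0x8f r1=0x1d r2=0x8a r3=0x9f r4=0x19 r5=0x93  N=1 Z=0
-- IRQ taken; context saved, return-PC = 6 --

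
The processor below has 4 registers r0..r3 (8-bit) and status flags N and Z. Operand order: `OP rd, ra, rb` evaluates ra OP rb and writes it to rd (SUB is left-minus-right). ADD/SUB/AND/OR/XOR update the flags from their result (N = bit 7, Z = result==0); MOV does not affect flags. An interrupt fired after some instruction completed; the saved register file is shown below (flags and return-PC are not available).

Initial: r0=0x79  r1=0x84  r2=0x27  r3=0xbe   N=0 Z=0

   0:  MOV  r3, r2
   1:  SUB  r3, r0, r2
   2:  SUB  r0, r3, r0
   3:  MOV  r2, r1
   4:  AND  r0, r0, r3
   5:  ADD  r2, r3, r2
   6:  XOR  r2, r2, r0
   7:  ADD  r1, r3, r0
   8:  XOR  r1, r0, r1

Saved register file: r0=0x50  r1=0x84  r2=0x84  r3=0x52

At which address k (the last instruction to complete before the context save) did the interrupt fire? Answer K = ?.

K = 4

after  0: r0=0x79 r1=0x84 r2=0x27 r3=0x27  N=0 Z=0
after  1: r0=0x79 r1=0x84 r2=0x27 r3=0x52  N=0 Z=0
after  2: r0=0xd9 r1=0x84 r2=0x27 r3=0x52  N=1 Z=0
after  3: r0=0xd9 r1=0x84 r2=0x84 r3=0x52  N=1 Z=0
after  4: r0=0x50 r1=0x84 r2=0x84 r3=0x52  N=0 Z=0
-- IRQ taken; context saved, return-PC = 5 --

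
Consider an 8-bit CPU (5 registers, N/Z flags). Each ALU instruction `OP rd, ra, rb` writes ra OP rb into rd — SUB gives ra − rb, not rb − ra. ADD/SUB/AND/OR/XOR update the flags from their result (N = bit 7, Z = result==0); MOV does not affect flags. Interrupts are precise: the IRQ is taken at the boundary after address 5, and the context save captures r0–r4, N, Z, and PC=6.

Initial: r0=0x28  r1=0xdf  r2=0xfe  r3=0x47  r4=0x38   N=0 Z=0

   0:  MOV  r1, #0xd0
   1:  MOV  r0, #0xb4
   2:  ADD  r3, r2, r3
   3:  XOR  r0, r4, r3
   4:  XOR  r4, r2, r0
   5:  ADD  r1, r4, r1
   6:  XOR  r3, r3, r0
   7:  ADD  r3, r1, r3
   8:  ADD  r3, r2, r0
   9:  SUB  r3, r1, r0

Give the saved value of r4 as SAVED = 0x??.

after  0: r0=0x28 r1=0xd0 r2=0xfe r3=0x47 r4=0x38  N=0 Z=0
after  1: r0=0xb4 r1=0xd0 r2=0xfe r3=0x47 r4=0x38  N=0 Z=0
after  2: r0=0xb4 r1=0xd0 r2=0xfe r3=0x45 r4=0x38  N=0 Z=0
after  3: r0=0x7d r1=0xd0 r2=0xfe r3=0x45 r4=0x38  N=0 Z=0
after  4: r0=0x7d r1=0xd0 r2=0xfe r3=0x45 r4=0x83  N=1 Z=0
after  5: r0=0x7d r1=0x53 r2=0xfe r3=0x45 r4=0x83  N=0 Z=0
-- IRQ taken; context saved, return-PC = 6 --

SAVED = 0x83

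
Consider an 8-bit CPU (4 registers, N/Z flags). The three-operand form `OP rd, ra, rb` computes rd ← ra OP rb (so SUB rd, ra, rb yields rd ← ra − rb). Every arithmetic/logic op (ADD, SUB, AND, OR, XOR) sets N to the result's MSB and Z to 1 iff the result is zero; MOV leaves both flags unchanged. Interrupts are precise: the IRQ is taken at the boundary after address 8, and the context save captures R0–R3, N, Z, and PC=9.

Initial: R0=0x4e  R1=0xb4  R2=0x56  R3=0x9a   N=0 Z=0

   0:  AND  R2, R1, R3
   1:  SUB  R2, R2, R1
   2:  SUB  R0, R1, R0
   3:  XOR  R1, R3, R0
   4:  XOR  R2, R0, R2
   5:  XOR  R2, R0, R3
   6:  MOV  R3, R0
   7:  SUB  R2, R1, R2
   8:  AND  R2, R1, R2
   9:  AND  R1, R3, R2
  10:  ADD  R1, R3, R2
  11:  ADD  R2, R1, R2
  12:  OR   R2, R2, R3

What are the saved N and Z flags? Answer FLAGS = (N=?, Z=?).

after  0: R0=0x4e R1=0xb4 R2=0x90 R3=0x9a  N=1 Z=0
after  1: R0=0x4e R1=0xb4 R2=0xdc R3=0x9a  N=1 Z=0
after  2: R0=0x66 R1=0xb4 R2=0xdc R3=0x9a  N=0 Z=0
after  3: R0=0x66 R1=0xfc R2=0xdc R3=0x9a  N=1 Z=0
after  4: R0=0x66 R1=0xfc R2=0xba R3=0x9a  N=1 Z=0
after  5: R0=0x66 R1=0xfc R2=0xfc R3=0x9a  N=1 Z=0
after  6: R0=0x66 R1=0xfc R2=0xfc R3=0x66  N=1 Z=0
after  7: R0=0x66 R1=0xfc R2=0x00 R3=0x66  N=0 Z=1
after  8: R0=0x66 R1=0xfc R2=0x00 R3=0x66  N=0 Z=1
-- IRQ taken; context saved, return-PC = 9 --

FLAGS = (N=0, Z=1)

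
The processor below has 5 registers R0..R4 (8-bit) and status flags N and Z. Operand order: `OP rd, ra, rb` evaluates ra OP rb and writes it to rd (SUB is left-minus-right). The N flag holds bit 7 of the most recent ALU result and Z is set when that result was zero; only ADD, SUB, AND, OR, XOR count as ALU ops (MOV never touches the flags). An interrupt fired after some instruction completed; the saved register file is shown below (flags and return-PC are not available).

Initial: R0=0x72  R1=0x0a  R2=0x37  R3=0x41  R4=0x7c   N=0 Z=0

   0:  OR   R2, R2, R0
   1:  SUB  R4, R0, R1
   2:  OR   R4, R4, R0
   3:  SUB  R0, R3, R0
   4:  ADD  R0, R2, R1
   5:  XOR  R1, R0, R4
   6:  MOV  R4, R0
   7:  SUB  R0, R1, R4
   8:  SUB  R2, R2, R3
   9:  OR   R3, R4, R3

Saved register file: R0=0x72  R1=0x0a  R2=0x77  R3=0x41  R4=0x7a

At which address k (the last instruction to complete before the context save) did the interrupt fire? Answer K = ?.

after  0: R0=0x72 R1=0x0a R2=0x77 R3=0x41 R4=0x7c  N=0 Z=0
after  1: R0=0x72 R1=0x0a R2=0x77 R3=0x41 R4=0x68  N=0 Z=0
after  2: R0=0x72 R1=0x0a R2=0x77 R3=0x41 R4=0x7a  N=0 Z=0
-- IRQ taken; context saved, return-PC = 3 --

K = 2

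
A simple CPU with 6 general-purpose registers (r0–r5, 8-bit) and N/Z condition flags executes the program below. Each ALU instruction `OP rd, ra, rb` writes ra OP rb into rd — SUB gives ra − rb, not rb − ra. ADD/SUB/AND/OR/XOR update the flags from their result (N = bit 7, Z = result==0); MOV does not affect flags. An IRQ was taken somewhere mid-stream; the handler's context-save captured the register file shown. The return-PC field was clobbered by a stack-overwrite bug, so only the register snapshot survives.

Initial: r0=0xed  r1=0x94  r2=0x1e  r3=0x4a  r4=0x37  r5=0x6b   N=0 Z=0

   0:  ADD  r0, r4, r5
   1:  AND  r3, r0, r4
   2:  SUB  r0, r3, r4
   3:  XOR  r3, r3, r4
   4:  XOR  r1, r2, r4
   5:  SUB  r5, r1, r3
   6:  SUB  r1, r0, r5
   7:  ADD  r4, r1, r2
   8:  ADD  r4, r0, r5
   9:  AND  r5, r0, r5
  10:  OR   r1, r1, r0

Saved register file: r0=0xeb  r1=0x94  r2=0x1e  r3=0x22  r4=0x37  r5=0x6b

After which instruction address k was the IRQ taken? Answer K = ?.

after  0: r0=0xa2 r1=0x94 r2=0x1e r3=0x4a r4=0x37 r5=0x6b  N=1 Z=0
after  1: r0=0xa2 r1=0x94 r2=0x1e r3=0x22 r4=0x37 r5=0x6b  N=0 Z=0
after  2: r0=0xeb r1=0x94 r2=0x1e r3=0x22 r4=0x37 r5=0x6b  N=1 Z=0
-- IRQ taken; context saved, return-PC = 3 --

K = 2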